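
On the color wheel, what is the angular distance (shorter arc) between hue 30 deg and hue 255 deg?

135°

|30 − 255| = 225.
The shorter arc is 360 − 225 = 135°.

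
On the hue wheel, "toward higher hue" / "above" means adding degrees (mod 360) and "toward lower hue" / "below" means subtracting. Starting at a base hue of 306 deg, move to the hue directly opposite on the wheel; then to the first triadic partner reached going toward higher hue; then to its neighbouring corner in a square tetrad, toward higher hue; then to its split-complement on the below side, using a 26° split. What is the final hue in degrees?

130°

+180° (complement): 306 + 180 = 486 → 486 − 360 = 126°
+120° (triadic ↑): 126 + 120 = 246°
+90° (square ↑): 246 + 90 = 336°
+154° (split-comp 26° ↓): 336 + 154 = 490 → 490 − 360 = 130°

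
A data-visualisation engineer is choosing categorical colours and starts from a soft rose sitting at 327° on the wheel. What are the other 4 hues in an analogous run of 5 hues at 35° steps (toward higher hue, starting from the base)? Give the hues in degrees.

Analogous hues sit every 35° along the wheel.
327 + 35 = 362 → 362 − 360 = 2°
327 + 70 = 397 → 397 − 360 = 37°
327 + 105 = 432 → 432 − 360 = 72°
327 + 140 = 467 → 467 − 360 = 107°

2°, 37°, 72°, and 107°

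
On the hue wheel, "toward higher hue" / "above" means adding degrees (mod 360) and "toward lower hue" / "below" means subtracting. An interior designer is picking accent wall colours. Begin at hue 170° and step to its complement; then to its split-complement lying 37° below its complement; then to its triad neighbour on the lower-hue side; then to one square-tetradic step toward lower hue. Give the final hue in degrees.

+180° (complement): 170 + 180 = 350°
+143° (split-comp 37° ↓): 350 + 143 = 493 → 493 − 360 = 133°
−120° (triadic ↓): 133 − 120 = 13°
−90° (square ↓): 13 − 90 = -77 → -77 + 360 = 283°

283°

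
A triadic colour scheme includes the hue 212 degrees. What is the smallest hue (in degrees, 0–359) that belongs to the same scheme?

92°

A triad places three hues 120° apart.
The full set through 212° is {92°, 212°, 332°}.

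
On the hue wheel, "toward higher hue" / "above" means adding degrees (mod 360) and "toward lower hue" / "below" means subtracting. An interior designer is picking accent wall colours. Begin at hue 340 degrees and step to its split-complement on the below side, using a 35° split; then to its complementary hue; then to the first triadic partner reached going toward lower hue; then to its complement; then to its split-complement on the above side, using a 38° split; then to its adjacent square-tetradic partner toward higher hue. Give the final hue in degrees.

313°

split-comp 35° ↓ +145°: 340 + 145 = 485 → 485 − 360 = 125°
complement +180°: 125 + 180 = 305°
triadic ↓ −120°: 305 − 120 = 185°
complement +180°: 185 + 180 = 365 → 365 − 360 = 5°
split-comp 38° ↑ +218°: 5 + 218 = 223°
square ↑ +90°: 223 + 90 = 313°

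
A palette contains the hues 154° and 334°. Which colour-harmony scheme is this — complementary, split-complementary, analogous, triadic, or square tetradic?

complementary

Sort the hues: 154°, 334°.
Successive gaps around the wheel: 180°, 180°.
Two hues 180° apart are complementary.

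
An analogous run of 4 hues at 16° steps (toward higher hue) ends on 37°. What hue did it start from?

3 steps of 16° (toward higher hue) give a net shift of +48°.
Start = end − shift: 37 − 48 = -11 → -11 + 360 = 349°

349°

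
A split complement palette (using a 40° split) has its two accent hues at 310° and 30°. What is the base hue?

170°

The accents sit 40° either side of the complement, so the complement is their short-arc midpoint on the wheel.
Short-arc midpoint of 310° and 30°: 350°.
Base is 180° from the complement: 350 − 180 = 170°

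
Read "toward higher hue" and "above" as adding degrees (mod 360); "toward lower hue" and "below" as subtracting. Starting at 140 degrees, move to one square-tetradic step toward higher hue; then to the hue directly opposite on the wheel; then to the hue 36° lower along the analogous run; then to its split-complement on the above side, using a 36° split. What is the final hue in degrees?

140 + 90 = 230°   (square ↑)
230 + 180 = 410 → 410 − 360 = 50°   (complement)
50 − 36 = 14°   (analog 36° ↓)
14 + 216 = 230°   (split-comp 36° ↑)

230°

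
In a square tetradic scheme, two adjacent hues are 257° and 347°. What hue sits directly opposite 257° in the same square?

77°

A square tetradic scheme places four hues 90° apart; opposite corners are 180° apart.
257 + 180 = 437 → 437 − 360 = 77°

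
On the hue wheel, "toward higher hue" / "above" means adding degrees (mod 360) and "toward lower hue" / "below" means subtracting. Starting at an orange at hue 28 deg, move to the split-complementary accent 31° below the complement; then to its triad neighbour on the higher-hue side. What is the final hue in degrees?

297°

+149° (split-comp 31° ↓): 28 + 149 = 177°
+120° (triadic ↑): 177 + 120 = 297°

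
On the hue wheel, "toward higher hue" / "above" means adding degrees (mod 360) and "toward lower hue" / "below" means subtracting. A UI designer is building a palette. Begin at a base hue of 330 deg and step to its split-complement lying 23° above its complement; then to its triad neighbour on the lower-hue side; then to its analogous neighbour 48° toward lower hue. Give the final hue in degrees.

5°

+203° (split-comp 23° ↑): 330 + 203 = 533 → 533 − 360 = 173°
−120° (triadic ↓): 173 − 120 = 53°
−48° (analog 48° ↓): 53 − 48 = 5°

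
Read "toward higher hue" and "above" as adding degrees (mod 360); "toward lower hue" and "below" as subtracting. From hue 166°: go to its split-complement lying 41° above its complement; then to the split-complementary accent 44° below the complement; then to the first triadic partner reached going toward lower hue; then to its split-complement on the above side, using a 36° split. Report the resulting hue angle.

166 + 221 = 387 → 387 − 360 = 27°   (split-comp 41° ↑)
27 + 136 = 163°   (split-comp 44° ↓)
163 − 120 = 43°   (triadic ↓)
43 + 216 = 259°   (split-comp 36° ↑)

259°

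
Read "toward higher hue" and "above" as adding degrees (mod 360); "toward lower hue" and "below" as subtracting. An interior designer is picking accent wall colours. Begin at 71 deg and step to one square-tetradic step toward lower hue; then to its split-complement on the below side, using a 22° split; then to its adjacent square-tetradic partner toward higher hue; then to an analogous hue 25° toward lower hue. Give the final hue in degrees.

204°

−90° (square ↓): 71 − 90 = -19 → -19 + 360 = 341°
+158° (split-comp 22° ↓): 341 + 158 = 499 → 499 − 360 = 139°
+90° (square ↑): 139 + 90 = 229°
−25° (analog 25° ↓): 229 − 25 = 204°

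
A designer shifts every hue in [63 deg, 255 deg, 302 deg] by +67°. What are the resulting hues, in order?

130°, 322°, 9°

63 + 67 = 130°
255 + 67 = 322°
302 + 67 = 369 → 369 − 360 = 9°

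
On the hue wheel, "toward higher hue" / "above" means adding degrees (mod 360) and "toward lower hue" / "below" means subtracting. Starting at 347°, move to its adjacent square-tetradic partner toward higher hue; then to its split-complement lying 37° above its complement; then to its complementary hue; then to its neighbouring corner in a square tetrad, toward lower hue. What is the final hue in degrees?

24°

347 + 90 = 437 → 437 − 360 = 77°   (square ↑)
77 + 217 = 294°   (split-comp 37° ↑)
294 + 180 = 474 → 474 − 360 = 114°   (complement)
114 − 90 = 24°   (square ↓)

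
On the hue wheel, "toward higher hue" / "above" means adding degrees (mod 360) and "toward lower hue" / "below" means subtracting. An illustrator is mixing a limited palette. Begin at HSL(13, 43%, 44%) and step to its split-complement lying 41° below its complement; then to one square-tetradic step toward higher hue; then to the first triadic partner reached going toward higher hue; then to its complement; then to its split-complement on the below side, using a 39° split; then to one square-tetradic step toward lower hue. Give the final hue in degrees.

233°

+139° (split-comp 41° ↓): 13 + 139 = 152°
+90° (square ↑): 152 + 90 = 242°
+120° (triadic ↑): 242 + 120 = 362 → 362 − 360 = 2°
+180° (complement): 2 + 180 = 182°
+141° (split-comp 39° ↓): 182 + 141 = 323°
−90° (square ↓): 323 − 90 = 233°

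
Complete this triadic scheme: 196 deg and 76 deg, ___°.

316°

A triad places three hues 120° apart.
The full set through 76° is {76°, 196°, 316°}.
Given {76°, 196°}, the missing hue is 316°.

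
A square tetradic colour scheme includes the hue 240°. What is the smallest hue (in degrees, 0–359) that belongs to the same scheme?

A square tetradic scheme places four hues every 90°.
The full set through 240° is {60°, 150°, 240°, 330°}.

60°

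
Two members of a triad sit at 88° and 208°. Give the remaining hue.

A triad spaces three hues 120° apart.
The full set is {88°, 208°, 328°}.

328°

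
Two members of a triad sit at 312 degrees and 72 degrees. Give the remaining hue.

192°

A triad spaces three hues 120° apart.
The full set is {72°, 192°, 312°}.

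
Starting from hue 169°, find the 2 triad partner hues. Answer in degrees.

289° and 49°

A triad places three hues 120° apart.
169 + 120 = 289°
169 + 240 = 409 → 409 − 360 = 49°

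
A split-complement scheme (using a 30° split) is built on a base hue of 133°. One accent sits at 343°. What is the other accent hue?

Split-complementary hues sit 30° either side of the complement.
Complement of the base 133°: 133 + 180 = 313°
The given accent 343° is 30° one side of 313°; the other accent sits 30° the other side: 313 − 30 = 283°

283°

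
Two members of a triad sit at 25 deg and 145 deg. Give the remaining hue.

265°

A triad spaces three hues 120° apart.
The full set is {25°, 145°, 265°}.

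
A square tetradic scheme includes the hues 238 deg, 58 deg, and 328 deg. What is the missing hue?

A square tetradic scheme places four hues every 90°.
The full set through 58° is {58°, 148°, 238°, 328°}.
Given {58°, 238°, 328°}, the missing hue is 148°.

148°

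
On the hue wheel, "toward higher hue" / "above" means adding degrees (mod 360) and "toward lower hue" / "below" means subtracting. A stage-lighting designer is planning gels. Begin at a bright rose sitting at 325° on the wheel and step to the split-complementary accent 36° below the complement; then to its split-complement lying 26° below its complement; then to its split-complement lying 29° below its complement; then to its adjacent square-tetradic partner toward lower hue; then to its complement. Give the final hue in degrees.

144°

325 + 144 = 469 → 469 − 360 = 109°   (split-comp 36° ↓)
109 + 154 = 263°   (split-comp 26° ↓)
263 + 151 = 414 → 414 − 360 = 54°   (split-comp 29° ↓)
54 − 90 = -36 → -36 + 360 = 324°   (square ↓)
324 + 180 = 504 → 504 − 360 = 144°   (complement)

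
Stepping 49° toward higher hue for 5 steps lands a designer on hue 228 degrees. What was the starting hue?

5 steps of 49° (toward higher hue) give a net shift of +245°.
Start = end − shift: 228 − 245 = -17 → -17 + 360 = 343°

343°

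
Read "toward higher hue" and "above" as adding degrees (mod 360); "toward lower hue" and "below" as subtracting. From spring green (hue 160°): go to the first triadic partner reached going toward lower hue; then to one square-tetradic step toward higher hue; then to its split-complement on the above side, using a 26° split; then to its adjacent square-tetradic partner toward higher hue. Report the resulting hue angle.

triadic ↓ −120°: 160 − 120 = 40°
square ↑ +90°: 40 + 90 = 130°
split-comp 26° ↑ +206°: 130 + 206 = 336°
square ↑ +90°: 336 + 90 = 426 → 426 − 360 = 66°

66°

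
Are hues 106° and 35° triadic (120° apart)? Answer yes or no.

no

Angular distance: |106 − 35| = 71 = 71°.
Triadic (120° apart) requires 120°.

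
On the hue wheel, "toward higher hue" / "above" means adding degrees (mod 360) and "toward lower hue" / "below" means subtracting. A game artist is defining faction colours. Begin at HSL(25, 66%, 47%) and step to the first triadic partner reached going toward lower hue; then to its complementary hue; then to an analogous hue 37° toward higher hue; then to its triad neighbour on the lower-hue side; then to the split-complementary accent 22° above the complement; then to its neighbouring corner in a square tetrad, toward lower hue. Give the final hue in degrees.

−120° (triadic ↓): 25 − 120 = -95 → -95 + 360 = 265°
+180° (complement): 265 + 180 = 445 → 445 − 360 = 85°
+37° (analog 37° ↑): 85 + 37 = 122°
−120° (triadic ↓): 122 − 120 = 2°
+202° (split-comp 22° ↑): 2 + 202 = 204°
−90° (square ↓): 204 − 90 = 114°

114°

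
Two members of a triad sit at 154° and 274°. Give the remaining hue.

34°

A triad spaces three hues 120° apart.
The full set is {34°, 154°, 274°}.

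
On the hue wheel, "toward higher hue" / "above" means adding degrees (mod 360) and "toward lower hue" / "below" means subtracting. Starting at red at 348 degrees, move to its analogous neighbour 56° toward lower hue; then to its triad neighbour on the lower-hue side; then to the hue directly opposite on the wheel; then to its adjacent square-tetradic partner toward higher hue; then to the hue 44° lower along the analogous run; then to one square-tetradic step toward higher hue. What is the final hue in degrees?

analog 56° ↓ −56°: 348 − 56 = 292°
triadic ↓ −120°: 292 − 120 = 172°
complement +180°: 172 + 180 = 352°
square ↑ +90°: 352 + 90 = 442 → 442 − 360 = 82°
analog 44° ↓ −44°: 82 − 44 = 38°
square ↑ +90°: 38 + 90 = 128°

128°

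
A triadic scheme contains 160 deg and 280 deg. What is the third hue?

40°

A triad spaces three hues 120° apart.
The full set is {40°, 160°, 280°}.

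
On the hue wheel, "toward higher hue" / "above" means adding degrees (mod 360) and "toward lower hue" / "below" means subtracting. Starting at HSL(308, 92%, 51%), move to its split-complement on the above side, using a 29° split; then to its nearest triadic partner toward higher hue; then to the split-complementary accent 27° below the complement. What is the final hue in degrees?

70°

split-comp 29° ↑ +209°: 308 + 209 = 517 → 517 − 360 = 157°
triadic ↑ +120°: 157 + 120 = 277°
split-comp 27° ↓ +153°: 277 + 153 = 430 → 430 − 360 = 70°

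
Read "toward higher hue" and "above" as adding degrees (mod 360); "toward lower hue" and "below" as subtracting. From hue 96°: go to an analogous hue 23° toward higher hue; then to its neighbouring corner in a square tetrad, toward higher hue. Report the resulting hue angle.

+23° (analog 23° ↑): 96 + 23 = 119°
+90° (square ↑): 119 + 90 = 209°

209°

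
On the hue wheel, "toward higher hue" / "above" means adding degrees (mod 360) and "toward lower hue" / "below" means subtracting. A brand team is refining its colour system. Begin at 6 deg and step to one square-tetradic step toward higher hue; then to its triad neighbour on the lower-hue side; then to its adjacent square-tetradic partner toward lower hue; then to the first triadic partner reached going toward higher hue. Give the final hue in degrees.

6 + 90 = 96°   (square ↑)
96 − 120 = -24 → -24 + 360 = 336°   (triadic ↓)
336 − 90 = 246°   (square ↓)
246 + 120 = 366 → 366 − 360 = 6°   (triadic ↑)

6°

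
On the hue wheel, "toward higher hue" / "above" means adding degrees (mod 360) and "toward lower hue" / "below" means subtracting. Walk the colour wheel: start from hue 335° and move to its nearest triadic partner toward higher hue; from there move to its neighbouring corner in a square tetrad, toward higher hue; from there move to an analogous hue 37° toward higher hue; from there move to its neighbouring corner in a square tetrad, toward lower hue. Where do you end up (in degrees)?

335 + 120 = 455 → 455 − 360 = 95°   (triadic ↑)
95 + 90 = 185°   (square ↑)
185 + 37 = 222°   (analog 37° ↑)
222 − 90 = 132°   (square ↓)

132°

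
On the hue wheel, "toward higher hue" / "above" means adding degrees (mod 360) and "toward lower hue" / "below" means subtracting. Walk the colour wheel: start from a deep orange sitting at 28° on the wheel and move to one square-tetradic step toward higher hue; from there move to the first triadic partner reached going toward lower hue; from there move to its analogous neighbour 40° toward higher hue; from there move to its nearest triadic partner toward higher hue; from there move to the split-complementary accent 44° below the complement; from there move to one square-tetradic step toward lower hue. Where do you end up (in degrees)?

+90° (square ↑): 28 + 90 = 118°
−120° (triadic ↓): 118 − 120 = -2 → -2 + 360 = 358°
+40° (analog 40° ↑): 358 + 40 = 398 → 398 − 360 = 38°
+120° (triadic ↑): 38 + 120 = 158°
+136° (split-comp 44° ↓): 158 + 136 = 294°
−90° (square ↓): 294 − 90 = 204°

204°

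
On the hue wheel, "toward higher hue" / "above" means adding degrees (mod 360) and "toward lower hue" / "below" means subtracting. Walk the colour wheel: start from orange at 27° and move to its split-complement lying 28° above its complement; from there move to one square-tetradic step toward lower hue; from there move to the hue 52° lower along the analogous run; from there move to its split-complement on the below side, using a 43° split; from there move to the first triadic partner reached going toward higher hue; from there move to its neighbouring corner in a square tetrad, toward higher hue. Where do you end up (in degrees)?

80°

27 + 208 = 235°   (split-comp 28° ↑)
235 − 90 = 145°   (square ↓)
145 − 52 = 93°   (analog 52° ↓)
93 + 137 = 230°   (split-comp 43° ↓)
230 + 120 = 350°   (triadic ↑)
350 + 90 = 440 → 440 − 360 = 80°   (square ↑)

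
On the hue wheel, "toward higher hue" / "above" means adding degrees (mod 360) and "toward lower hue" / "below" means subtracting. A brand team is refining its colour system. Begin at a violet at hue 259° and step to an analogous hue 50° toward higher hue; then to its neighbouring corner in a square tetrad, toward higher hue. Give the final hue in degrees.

39°

+50° (analog 50° ↑): 259 + 50 = 309°
+90° (square ↑): 309 + 90 = 399 → 399 − 360 = 39°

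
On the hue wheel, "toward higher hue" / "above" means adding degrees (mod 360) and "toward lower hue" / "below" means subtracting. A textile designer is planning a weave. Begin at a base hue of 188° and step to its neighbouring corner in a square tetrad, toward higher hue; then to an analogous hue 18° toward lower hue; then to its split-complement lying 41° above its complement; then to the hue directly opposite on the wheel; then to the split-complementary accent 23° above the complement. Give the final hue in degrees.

144°

+90° (square ↑): 188 + 90 = 278°
−18° (analog 18° ↓): 278 − 18 = 260°
+221° (split-comp 41° ↑): 260 + 221 = 481 → 481 − 360 = 121°
+180° (complement): 121 + 180 = 301°
+203° (split-comp 23° ↑): 301 + 203 = 504 → 504 − 360 = 144°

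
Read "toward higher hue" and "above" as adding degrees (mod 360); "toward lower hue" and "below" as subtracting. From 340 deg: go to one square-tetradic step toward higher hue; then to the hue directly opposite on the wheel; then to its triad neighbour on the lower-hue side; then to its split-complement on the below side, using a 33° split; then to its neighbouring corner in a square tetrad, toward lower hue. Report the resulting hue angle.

square ↑ +90°: 340 + 90 = 430 → 430 − 360 = 70°
complement +180°: 70 + 180 = 250°
triadic ↓ −120°: 250 − 120 = 130°
split-comp 33° ↓ +147°: 130 + 147 = 277°
square ↓ −90°: 277 − 90 = 187°

187°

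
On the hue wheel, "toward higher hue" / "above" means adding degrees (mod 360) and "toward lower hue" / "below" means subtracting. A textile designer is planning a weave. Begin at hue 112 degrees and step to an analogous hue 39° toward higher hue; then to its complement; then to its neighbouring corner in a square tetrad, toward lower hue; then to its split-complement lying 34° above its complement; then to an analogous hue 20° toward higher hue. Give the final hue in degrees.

115°

+39° (analog 39° ↑): 112 + 39 = 151°
+180° (complement): 151 + 180 = 331°
−90° (square ↓): 331 − 90 = 241°
+214° (split-comp 34° ↑): 241 + 214 = 455 → 455 − 360 = 95°
+20° (analog 20° ↑): 95 + 20 = 115°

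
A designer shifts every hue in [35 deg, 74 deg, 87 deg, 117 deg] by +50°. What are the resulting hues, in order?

85°, 124°, 137°, 167°

35 + 50 = 85°
74 + 50 = 124°
87 + 50 = 137°
117 + 50 = 167°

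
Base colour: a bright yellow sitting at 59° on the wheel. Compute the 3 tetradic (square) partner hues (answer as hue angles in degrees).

A square tetradic scheme places four hues every 90°.
59 + 90 = 149°
59 + 180 = 239°
59 + 270 = 329°

149°, 239°, 329°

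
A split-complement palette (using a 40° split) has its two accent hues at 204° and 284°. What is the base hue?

64°

The accents sit 40° either side of the complement, so the complement is their short-arc midpoint on the wheel.
Short-arc midpoint of 204° and 284°: 244°.
Base is 180° from the complement: 244 − 180 = 64°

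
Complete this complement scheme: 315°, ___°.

The complement sits 180° across the wheel.
The full set through 315° is {135°, 315°}.
Given {315°}, the missing hue is 135°.

135°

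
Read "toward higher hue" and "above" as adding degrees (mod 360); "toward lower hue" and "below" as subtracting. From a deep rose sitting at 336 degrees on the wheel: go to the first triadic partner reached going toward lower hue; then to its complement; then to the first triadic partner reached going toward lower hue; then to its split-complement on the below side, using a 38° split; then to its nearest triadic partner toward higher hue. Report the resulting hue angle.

178°

−120° (triadic ↓): 336 − 120 = 216°
+180° (complement): 216 + 180 = 396 → 396 − 360 = 36°
−120° (triadic ↓): 36 − 120 = -84 → -84 + 360 = 276°
+142° (split-comp 38° ↓): 276 + 142 = 418 → 418 − 360 = 58°
+120° (triadic ↑): 58 + 120 = 178°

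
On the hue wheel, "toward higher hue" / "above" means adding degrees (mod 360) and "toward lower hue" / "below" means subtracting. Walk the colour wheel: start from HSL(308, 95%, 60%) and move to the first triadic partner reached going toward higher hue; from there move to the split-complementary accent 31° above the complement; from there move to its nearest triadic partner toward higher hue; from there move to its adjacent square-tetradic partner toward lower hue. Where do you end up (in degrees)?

309°

+120° (triadic ↑): 308 + 120 = 428 → 428 − 360 = 68°
+211° (split-comp 31° ↑): 68 + 211 = 279°
+120° (triadic ↑): 279 + 120 = 399 → 399 − 360 = 39°
−90° (square ↓): 39 − 90 = -51 → -51 + 360 = 309°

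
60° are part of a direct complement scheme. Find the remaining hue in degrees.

240°

The complement sits 180° across the wheel.
The full set through 60° is {60°, 240°}.
Given {60°}, the missing hue is 240°.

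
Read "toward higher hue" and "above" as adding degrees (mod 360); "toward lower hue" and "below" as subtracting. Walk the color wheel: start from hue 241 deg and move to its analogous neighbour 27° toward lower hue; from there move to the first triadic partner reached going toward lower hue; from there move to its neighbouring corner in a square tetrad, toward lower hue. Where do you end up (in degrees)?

241 − 27 = 214°   (analog 27° ↓)
214 − 120 = 94°   (triadic ↓)
94 − 90 = 4°   (square ↓)

4°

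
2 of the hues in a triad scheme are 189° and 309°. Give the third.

69°

A triad places three hues 120° apart.
The full set through 189° is {69°, 189°, 309°}.
Given {189°, 309°}, the missing hue is 69°.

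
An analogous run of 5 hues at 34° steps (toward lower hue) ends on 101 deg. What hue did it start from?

4 steps of 34° (toward lower hue) give a net shift of −136°.
Start = end − shift: 101 + 136 = 237°

237°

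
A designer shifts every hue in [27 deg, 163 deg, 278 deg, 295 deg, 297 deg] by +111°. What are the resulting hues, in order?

27 + 111 = 138°
163 + 111 = 274°
278 + 111 = 389 → 389 − 360 = 29°
295 + 111 = 406 → 406 − 360 = 46°
297 + 111 = 408 → 408 − 360 = 48°

138°, 274°, 29°, 46°, 48°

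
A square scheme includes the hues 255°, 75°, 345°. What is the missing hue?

165°

A square tetradic scheme places four hues every 90°.
The full set through 75° is {75°, 165°, 255°, 345°}.
Given {75°, 255°, 345°}, the missing hue is 165°.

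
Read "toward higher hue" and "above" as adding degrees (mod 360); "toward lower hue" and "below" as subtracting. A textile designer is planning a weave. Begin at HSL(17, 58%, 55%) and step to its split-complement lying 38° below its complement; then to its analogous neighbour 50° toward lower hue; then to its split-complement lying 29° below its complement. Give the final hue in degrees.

260°

17 + 142 = 159°   (split-comp 38° ↓)
159 − 50 = 109°   (analog 50° ↓)
109 + 151 = 260°   (split-comp 29° ↓)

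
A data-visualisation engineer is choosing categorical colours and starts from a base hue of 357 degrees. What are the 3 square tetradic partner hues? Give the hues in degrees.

87°, 177°, 267°

A square tetradic scheme places four hues every 90°.
357 + 90 = 447 → 447 − 360 = 87°
357 + 180 = 537 → 537 − 360 = 177°
357 + 270 = 627 → 627 − 360 = 267°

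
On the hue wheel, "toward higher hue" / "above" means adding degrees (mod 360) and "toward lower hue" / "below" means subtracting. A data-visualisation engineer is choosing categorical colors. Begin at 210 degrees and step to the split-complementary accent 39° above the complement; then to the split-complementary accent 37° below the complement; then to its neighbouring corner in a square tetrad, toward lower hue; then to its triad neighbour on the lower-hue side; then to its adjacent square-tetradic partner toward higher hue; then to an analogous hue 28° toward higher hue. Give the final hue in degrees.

120°

split-comp 39° ↑ +219°: 210 + 219 = 429 → 429 − 360 = 69°
split-comp 37° ↓ +143°: 69 + 143 = 212°
square ↓ −90°: 212 − 90 = 122°
triadic ↓ −120°: 122 − 120 = 2°
square ↑ +90°: 2 + 90 = 92°
analog 28° ↑ +28°: 92 + 28 = 120°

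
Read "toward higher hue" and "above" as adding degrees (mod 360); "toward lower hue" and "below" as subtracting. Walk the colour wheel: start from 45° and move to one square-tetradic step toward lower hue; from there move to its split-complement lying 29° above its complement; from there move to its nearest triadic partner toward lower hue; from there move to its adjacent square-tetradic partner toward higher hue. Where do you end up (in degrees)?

square ↓ −90°: 45 − 90 = -45 → -45 + 360 = 315°
split-comp 29° ↑ +209°: 315 + 209 = 524 → 524 − 360 = 164°
triadic ↓ −120°: 164 − 120 = 44°
square ↑ +90°: 44 + 90 = 134°

134°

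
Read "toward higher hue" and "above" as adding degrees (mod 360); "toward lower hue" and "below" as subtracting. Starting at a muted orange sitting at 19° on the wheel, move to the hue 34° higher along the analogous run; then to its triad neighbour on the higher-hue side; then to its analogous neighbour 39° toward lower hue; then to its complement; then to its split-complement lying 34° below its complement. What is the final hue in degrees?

19 + 34 = 53°   (analog 34° ↑)
53 + 120 = 173°   (triadic ↑)
173 − 39 = 134°   (analog 39° ↓)
134 + 180 = 314°   (complement)
314 + 146 = 460 → 460 − 360 = 100°   (split-comp 34° ↓)

100°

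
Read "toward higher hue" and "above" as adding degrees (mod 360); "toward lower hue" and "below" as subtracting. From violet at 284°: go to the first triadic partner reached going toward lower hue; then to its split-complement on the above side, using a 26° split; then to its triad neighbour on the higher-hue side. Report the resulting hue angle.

130°

triadic ↓ −120°: 284 − 120 = 164°
split-comp 26° ↑ +206°: 164 + 206 = 370 → 370 − 360 = 10°
triadic ↑ +120°: 10 + 120 = 130°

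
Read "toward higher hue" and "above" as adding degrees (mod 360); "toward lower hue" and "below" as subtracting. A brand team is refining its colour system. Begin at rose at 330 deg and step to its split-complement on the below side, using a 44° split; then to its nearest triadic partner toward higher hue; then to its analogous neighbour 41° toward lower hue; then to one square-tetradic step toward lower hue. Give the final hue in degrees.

95°

split-comp 44° ↓ +136°: 330 + 136 = 466 → 466 − 360 = 106°
triadic ↑ +120°: 106 + 120 = 226°
analog 41° ↓ −41°: 226 − 41 = 185°
square ↓ −90°: 185 − 90 = 95°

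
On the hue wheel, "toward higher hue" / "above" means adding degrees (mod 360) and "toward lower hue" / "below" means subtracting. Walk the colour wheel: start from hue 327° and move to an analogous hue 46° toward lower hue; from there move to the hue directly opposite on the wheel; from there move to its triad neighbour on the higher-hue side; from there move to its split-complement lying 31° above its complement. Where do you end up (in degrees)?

analog 46° ↓ −46°: 327 − 46 = 281°
complement +180°: 281 + 180 = 461 → 461 − 360 = 101°
triadic ↑ +120°: 101 + 120 = 221°
split-comp 31° ↑ +211°: 221 + 211 = 432 → 432 − 360 = 72°

72°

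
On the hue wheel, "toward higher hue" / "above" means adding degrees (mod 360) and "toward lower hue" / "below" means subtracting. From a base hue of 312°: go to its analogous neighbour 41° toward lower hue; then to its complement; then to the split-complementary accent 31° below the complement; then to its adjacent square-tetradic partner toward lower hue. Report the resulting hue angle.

analog 41° ↓ −41°: 312 − 41 = 271°
complement +180°: 271 + 180 = 451 → 451 − 360 = 91°
split-comp 31° ↓ +149°: 91 + 149 = 240°
square ↓ −90°: 240 − 90 = 150°

150°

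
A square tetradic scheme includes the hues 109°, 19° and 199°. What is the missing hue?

289°

A square tetradic scheme places four hues every 90°.
The full set through 19° is {19°, 109°, 199°, 289°}.
Given {19°, 109°, 199°}, the missing hue is 289°.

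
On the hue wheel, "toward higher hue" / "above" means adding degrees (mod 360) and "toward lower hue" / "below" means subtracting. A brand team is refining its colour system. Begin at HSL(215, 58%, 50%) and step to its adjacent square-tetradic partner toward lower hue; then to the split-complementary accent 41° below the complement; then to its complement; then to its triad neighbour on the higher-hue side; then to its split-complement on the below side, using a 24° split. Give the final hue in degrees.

0°

−90° (square ↓): 215 − 90 = 125°
+139° (split-comp 41° ↓): 125 + 139 = 264°
+180° (complement): 264 + 180 = 444 → 444 − 360 = 84°
+120° (triadic ↑): 84 + 120 = 204°
+156° (split-comp 24° ↓): 204 + 156 = 360 → 360 − 360 = 0°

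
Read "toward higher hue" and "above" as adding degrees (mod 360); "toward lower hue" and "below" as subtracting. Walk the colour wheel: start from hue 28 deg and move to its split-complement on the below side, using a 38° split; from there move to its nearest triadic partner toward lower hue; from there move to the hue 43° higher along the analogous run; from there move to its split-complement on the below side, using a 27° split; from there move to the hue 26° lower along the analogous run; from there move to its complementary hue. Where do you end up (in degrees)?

28 + 142 = 170°   (split-comp 38° ↓)
170 − 120 = 50°   (triadic ↓)
50 + 43 = 93°   (analog 43° ↑)
93 + 153 = 246°   (split-comp 27° ↓)
246 − 26 = 220°   (analog 26° ↓)
220 + 180 = 400 → 400 − 360 = 40°   (complement)

40°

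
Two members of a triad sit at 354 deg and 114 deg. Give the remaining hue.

A triad spaces three hues 120° apart.
The full set is {114°, 234°, 354°}.

234°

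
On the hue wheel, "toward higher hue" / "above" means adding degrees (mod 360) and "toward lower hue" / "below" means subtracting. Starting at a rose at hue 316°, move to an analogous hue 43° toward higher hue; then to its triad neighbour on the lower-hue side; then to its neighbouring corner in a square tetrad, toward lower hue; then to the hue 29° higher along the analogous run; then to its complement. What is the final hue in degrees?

+43° (analog 43° ↑): 316 + 43 = 359°
−120° (triadic ↓): 359 − 120 = 239°
−90° (square ↓): 239 − 90 = 149°
+29° (analog 29° ↑): 149 + 29 = 178°
+180° (complement): 178 + 180 = 358°

358°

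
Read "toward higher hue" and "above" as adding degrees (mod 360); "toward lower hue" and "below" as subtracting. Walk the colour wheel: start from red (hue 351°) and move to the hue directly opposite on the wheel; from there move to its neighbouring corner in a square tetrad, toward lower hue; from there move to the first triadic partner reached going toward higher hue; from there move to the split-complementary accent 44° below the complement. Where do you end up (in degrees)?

+180° (complement): 351 + 180 = 531 → 531 − 360 = 171°
−90° (square ↓): 171 − 90 = 81°
+120° (triadic ↑): 81 + 120 = 201°
+136° (split-comp 44° ↓): 201 + 136 = 337°

337°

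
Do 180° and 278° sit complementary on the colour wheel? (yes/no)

no

Angular distance: |180 − 278| = 98 = 98°.
Complementary requires 180°.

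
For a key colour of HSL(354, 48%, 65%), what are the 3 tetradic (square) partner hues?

84°, 174°, and 264°

A square tetradic scheme places four hues every 90°.
354 + 90 = 444 → 444 − 360 = 84°
354 + 180 = 534 → 534 − 360 = 174°
354 + 270 = 624 → 624 − 360 = 264°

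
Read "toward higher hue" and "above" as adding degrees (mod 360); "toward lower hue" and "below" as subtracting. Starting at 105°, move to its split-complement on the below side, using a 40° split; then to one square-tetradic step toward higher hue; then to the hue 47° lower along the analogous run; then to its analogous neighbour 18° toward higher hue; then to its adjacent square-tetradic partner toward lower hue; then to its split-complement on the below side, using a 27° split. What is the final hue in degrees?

+140° (split-comp 40° ↓): 105 + 140 = 245°
+90° (square ↑): 245 + 90 = 335°
−47° (analog 47° ↓): 335 − 47 = 288°
+18° (analog 18° ↑): 288 + 18 = 306°
−90° (square ↓): 306 − 90 = 216°
+153° (split-comp 27° ↓): 216 + 153 = 369 → 369 − 360 = 9°

9°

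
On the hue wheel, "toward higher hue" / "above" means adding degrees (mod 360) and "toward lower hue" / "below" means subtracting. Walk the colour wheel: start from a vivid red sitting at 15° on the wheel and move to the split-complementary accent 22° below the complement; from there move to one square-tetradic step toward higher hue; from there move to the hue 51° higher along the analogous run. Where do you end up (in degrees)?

15 + 158 = 173°   (split-comp 22° ↓)
173 + 90 = 263°   (square ↑)
263 + 51 = 314°   (analog 51° ↑)

314°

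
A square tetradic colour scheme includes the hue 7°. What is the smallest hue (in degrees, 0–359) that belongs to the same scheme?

A square tetradic scheme places four hues every 90°.
The full set through 7° is {7°, 97°, 187°, 277°}.

7°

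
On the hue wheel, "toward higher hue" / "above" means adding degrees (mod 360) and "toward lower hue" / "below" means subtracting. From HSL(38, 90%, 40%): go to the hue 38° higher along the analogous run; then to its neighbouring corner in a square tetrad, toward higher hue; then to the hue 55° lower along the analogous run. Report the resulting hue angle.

analog 38° ↑ +38°: 38 + 38 = 76°
square ↑ +90°: 76 + 90 = 166°
analog 55° ↓ −55°: 166 − 55 = 111°

111°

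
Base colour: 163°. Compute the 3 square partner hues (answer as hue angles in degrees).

253°, 343° and 73°

A square tetradic scheme places four hues every 90°.
163 + 90 = 253°
163 + 180 = 343°
163 + 270 = 433 → 433 − 360 = 73°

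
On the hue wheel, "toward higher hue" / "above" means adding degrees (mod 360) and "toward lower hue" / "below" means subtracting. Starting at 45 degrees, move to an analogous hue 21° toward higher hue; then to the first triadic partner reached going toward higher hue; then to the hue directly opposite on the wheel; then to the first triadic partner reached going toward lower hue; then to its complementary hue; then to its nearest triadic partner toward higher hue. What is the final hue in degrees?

analog 21° ↑ +21°: 45 + 21 = 66°
triadic ↑ +120°: 66 + 120 = 186°
complement +180°: 186 + 180 = 366 → 366 − 360 = 6°
triadic ↓ −120°: 6 − 120 = -114 → -114 + 360 = 246°
complement +180°: 246 + 180 = 426 → 426 − 360 = 66°
triadic ↑ +120°: 66 + 120 = 186°

186°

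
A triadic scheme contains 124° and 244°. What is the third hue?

4°

A triad spaces three hues 120° apart.
The full set is {4°, 124°, 244°}.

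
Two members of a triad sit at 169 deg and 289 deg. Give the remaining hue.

49°

A triad spaces three hues 120° apart.
The full set is {49°, 169°, 289°}.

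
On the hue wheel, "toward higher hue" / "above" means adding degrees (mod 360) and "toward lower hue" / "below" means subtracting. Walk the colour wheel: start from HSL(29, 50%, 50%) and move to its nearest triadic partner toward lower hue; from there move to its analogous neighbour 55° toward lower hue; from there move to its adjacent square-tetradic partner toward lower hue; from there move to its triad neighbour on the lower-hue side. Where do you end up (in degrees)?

29 − 120 = -91 → -91 + 360 = 269°   (triadic ↓)
269 − 55 = 214°   (analog 55° ↓)
214 − 90 = 124°   (square ↓)
124 − 120 = 4°   (triadic ↓)

4°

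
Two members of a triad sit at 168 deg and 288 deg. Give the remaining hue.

48°

A triad spaces three hues 120° apart.
The full set is {48°, 168°, 288°}.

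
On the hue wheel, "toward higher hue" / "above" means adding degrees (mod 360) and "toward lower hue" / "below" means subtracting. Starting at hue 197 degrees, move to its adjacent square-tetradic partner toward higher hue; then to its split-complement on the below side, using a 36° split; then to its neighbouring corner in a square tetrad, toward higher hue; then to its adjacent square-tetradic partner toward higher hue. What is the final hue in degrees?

251°

+90° (square ↑): 197 + 90 = 287°
+144° (split-comp 36° ↓): 287 + 144 = 431 → 431 − 360 = 71°
+90° (square ↑): 71 + 90 = 161°
+90° (square ↑): 161 + 90 = 251°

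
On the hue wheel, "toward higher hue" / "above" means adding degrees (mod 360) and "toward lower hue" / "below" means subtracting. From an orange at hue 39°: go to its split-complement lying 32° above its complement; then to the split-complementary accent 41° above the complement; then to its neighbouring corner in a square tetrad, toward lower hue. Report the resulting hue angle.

22°

39 + 212 = 251°   (split-comp 32° ↑)
251 + 221 = 472 → 472 − 360 = 112°   (split-comp 41° ↑)
112 − 90 = 22°   (square ↓)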